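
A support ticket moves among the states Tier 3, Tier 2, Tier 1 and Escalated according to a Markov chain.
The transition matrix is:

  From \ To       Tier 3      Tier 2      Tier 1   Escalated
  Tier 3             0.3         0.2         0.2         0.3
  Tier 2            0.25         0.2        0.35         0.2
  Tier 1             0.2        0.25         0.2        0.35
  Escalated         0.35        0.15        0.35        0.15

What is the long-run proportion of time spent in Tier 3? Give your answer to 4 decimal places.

Let the stationary distribution be π with π = πP and π_1 + π_2 + π_3 + π_4 = 1.
π_1 = 0.3·π_1 + 0.25·π_2 + 0.2·π_3 + 0.35·π_4
π_2 = 0.2·π_1 + 0.2·π_2 + 0.25·π_3 + 0.15·π_4
π_3 = 0.2·π_1 + 0.35·π_2 + 0.2·π_3 + 0.35·π_4
Solving with the normalization constraint gives π = (0.2759, 0.2007, 0.2684, 0.2551).
So the stationary probability of Tier 3 is 0.2759.

0.2759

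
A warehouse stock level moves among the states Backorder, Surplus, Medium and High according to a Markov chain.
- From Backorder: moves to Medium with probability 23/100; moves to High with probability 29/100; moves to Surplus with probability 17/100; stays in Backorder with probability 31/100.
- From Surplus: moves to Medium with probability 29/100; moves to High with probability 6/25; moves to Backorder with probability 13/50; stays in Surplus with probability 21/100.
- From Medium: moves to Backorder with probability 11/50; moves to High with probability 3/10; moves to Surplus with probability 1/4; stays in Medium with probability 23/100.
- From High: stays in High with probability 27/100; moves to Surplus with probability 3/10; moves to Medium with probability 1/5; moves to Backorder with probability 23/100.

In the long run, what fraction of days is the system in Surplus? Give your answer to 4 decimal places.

Let the stationary distribution be π with π = πP and π_1 + π_2 + π_3 + π_4 = 1.
π_1 = 0.31·π_1 + 0.26·π_2 + 0.22·π_3 + 0.23·π_4
π_2 = 0.17·π_1 + 0.21·π_2 + 0.25·π_3 + 0.3·π_4
π_3 = 0.23·π_1 + 0.29·π_2 + 0.23·π_3 + 0.2·π_4
Solving with the normalization constraint gives π = (0.2551, 0.2340, 0.2358, 0.2752).
So the stationary probability of Surplus is 0.2340.

0.2340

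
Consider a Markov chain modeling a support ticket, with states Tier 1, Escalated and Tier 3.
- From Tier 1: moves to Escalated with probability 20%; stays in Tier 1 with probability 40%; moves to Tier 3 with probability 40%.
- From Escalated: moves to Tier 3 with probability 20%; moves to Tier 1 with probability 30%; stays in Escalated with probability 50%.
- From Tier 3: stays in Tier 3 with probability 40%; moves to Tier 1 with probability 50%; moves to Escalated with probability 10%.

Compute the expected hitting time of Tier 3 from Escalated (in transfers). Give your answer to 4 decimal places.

3.7500

Let t(s) be the expected number of transfers to first reach Tier 3 from state s, with t(Tier 3) = 0. Conditioning on the first transfer:
t(Tier 1) = 1 + 0.4·t(Tier 1) + 0.2·t(Escalated)
t(Escalated) = 1 + 0.3·t(Tier 1) + 0.5·t(Escalated)
Solving: t(Tier 1) = 2.9167, t(Escalated) = 3.7500.
Expected transfers from Escalated to Tier 3: 3.7500.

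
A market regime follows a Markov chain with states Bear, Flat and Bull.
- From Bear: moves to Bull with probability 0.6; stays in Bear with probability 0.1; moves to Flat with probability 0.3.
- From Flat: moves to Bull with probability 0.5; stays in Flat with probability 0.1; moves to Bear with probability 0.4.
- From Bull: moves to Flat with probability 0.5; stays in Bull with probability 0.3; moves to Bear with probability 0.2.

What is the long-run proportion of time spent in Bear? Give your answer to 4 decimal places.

Let the stationary distribution be π with π = πP and π_1 + π_2 + π_3 = 1.
π_1 = 0.1·π_1 + 0.4·π_2 + 0.2·π_3
π_2 = 0.3·π_1 + 0.1·π_2 + 0.5·π_3
Solving with the normalization constraint gives π = (0.2405, 0.3228, 0.4367).
So the stationary probability of Bear is 0.2405.

0.2405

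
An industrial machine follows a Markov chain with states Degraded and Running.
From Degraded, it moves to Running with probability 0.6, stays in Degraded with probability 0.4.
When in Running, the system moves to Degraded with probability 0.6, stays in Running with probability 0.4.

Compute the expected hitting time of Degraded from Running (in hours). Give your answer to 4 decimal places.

Let t(s) be the expected number of hours to first reach Degraded from state s, with t(Degraded) = 0. Conditioning on the first hour:
t(Running) = 1 + 0.4·t(Running)
Solving: t(Running) = 1.6667.
Expected hours from Running to Degraded: 1.6667.

1.6667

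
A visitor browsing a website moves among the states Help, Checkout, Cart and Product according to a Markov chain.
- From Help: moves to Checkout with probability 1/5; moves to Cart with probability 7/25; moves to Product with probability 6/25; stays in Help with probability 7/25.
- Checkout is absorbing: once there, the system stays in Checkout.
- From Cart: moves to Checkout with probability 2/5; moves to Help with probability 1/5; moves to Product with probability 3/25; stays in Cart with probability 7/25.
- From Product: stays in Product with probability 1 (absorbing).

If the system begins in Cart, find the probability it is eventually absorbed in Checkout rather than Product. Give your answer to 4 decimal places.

Let h(s) be the probability of absorption at Checkout starting from transient state s. Then h(Checkout) = 1 and h(Product) = 0. By first-step analysis:
h(Help) = 0.28·h(Help) + 0.2·1 + 0.28·h(Cart) + 0.24·0
h(Cart) = 0.2·h(Help) + 0.4·1 + 0.28·h(Cart) + 0.12·0
Solving: h(Help) = 0.5536, h(Cart) = 0.7093.
Starting from Cart, the probability is 0.7093.

0.7093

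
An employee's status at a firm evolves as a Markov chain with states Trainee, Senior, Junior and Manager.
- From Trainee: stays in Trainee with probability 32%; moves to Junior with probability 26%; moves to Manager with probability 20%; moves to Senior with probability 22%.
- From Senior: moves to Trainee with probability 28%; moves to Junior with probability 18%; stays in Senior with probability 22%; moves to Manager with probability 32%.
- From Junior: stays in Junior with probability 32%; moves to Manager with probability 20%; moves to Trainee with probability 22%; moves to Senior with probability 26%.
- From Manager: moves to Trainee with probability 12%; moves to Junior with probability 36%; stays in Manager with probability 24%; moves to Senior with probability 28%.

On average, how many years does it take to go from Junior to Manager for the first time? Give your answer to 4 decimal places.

Let t(s) be the expected number of years to first reach Manager from state s, with t(Manager) = 0. Conditioning on the first year:
t(Trainee) = 1 + 0.32·t(Trainee) + 0.22·t(Senior) + 0.26·t(Junior)
t(Senior) = 1 + 0.28·t(Trainee) + 0.22·t(Senior) + 0.18·t(Junior)
t(Junior) = 1 + 0.22·t(Trainee) + 0.26·t(Senior) + 0.32·t(Junior)
Solving: t(Trainee) = 4.3930, t(Senior) = 3.8677, t(Junior) = 4.3707.
Expected years from Junior to Manager: 4.3707.

4.3707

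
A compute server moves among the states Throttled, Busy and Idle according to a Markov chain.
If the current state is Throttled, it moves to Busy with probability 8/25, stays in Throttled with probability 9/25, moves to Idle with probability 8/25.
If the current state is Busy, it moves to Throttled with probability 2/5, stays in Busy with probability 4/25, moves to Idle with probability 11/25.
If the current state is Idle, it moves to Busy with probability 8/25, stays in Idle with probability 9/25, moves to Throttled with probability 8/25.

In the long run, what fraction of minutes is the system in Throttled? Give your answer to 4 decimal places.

Let the stationary distribution be π with π = πP and π_1 + π_2 + π_3 = 1.
π_1 = 0.36·π_1 + 0.4·π_2 + 0.32·π_3
π_2 = 0.32·π_1 + 0.16·π_2 + 0.32·π_3
Solving with the normalization constraint gives π = (0.3563, 0.2759, 0.3678).
So the stationary probability of Throttled is 0.3563.

0.3563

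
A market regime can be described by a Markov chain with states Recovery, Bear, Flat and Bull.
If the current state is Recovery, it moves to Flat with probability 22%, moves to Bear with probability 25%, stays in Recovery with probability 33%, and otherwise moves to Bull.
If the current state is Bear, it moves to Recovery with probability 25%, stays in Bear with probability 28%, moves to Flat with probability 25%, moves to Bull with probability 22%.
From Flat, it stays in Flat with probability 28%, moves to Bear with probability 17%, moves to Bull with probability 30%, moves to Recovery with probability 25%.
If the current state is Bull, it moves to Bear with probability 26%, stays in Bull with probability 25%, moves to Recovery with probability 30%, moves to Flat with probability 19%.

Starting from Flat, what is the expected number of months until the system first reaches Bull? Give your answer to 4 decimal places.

3.9125

Let t(s) be the expected number of months to first reach Bull from state s, with t(Bull) = 0. Conditioning on the first month:
t(Recovery) = 1 + 0.33·t(Recovery) + 0.25·t(Bear) + 0.22·t(Flat)
t(Bear) = 1 + 0.25·t(Recovery) + 0.28·t(Bear) + 0.25·t(Flat)
t(Flat) = 1 + 0.25·t(Recovery) + 0.17·t(Bear) + 0.28·t(Flat)
Solving: t(Recovery) = 4.3684, t(Bear) = 4.2642, t(Flat) = 3.9125.
Expected months from Flat to Bull: 3.9125.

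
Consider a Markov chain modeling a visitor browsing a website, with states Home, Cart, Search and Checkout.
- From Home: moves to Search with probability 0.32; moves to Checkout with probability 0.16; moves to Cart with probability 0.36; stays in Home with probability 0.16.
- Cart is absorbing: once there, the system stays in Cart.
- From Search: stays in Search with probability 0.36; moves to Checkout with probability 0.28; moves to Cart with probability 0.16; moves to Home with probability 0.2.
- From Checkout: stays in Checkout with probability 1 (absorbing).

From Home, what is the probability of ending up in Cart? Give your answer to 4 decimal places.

0.5946

Let h(s) be the probability of absorption at Cart starting from transient state s. Then h(Cart) = 1 and h(Checkout) = 0. By first-step analysis:
h(Home) = 0.16·h(Home) + 0.36·1 + 0.32·h(Search) + 0.16·0
h(Search) = 0.2·h(Home) + 0.16·1 + 0.36·h(Search) + 0.28·0
Solving: h(Home) = 0.5946, h(Search) = 0.4358.
Starting from Home, the probability is 0.5946.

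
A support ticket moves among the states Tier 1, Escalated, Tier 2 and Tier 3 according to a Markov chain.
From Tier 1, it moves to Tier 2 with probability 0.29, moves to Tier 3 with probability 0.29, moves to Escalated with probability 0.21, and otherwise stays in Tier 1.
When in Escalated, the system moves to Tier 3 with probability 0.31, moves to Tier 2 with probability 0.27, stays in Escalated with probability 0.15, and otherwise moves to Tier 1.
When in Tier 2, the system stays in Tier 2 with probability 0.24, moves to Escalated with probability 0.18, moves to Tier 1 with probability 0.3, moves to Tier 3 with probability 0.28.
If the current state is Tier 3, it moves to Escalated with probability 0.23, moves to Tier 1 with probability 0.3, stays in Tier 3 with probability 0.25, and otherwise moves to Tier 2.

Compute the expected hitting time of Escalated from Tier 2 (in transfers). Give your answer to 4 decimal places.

Let t(s) be the expected number of transfers to first reach Escalated from state s, with t(Escalated) = 0. Conditioning on the first transfer:
t(Tier 1) = 1 + 0.21·t(Tier 1) + 0.29·t(Tier 2) + 0.29·t(Tier 3)
t(Tier 2) = 1 + 0.3·t(Tier 1) + 0.24·t(Tier 2) + 0.28·t(Tier 3)
t(Tier 3) = 1 + 0.3·t(Tier 1) + 0.22·t(Tier 2) + 0.25·t(Tier 3)
Solving: t(Tier 1) = 4.8124, t(Tier 2) = 4.9509, t(Tier 3) = 4.7106.
Expected transfers from Tier 2 to Escalated: 4.9509.

4.9509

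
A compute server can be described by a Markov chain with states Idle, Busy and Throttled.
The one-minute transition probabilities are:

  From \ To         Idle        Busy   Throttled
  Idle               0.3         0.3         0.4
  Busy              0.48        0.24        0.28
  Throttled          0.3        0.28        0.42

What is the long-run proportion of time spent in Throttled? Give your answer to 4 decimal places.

Let the stationary distribution be π with π = πP and π_1 + π_2 + π_3 = 1.
π_1 = 0.3·π_1 + 0.48·π_2 + 0.3·π_3
π_2 = 0.3·π_1 + 0.24·π_2 + 0.28·π_3
Solving with the normalization constraint gives π = (0.3497, 0.2760, 0.3744).
So the stationary probability of Throttled is 0.3744.

0.3744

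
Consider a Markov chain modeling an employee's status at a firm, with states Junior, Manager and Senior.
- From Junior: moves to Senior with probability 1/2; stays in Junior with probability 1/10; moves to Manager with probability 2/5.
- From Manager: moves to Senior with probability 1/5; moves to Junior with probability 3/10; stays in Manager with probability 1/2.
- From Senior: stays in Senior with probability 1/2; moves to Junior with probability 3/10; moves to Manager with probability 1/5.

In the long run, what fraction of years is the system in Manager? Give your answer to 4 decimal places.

0.3571

Let the stationary distribution be π with π = πP and π_1 + π_2 + π_3 = 1.
π_1 = 0.1·π_1 + 0.3·π_2 + 0.3·π_3
π_2 = 0.4·π_1 + 0.5·π_2 + 0.2·π_3
Solving with the normalization constraint gives π = (0.2500, 0.3571, 0.3929).
So the stationary probability of Manager is 0.3571.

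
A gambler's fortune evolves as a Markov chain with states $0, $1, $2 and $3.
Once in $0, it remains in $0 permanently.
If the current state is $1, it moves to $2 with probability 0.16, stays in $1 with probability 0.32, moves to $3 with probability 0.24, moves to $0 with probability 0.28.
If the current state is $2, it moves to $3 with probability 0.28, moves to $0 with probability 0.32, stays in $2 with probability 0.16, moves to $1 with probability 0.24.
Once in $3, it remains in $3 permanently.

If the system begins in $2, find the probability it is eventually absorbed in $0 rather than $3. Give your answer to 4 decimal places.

Let h(s) be the probability of absorption at $0 starting from transient state s. Then h($0) = 1 and h($3) = 0. By first-step analysis:
h($1) = 0.28·1 + 0.32·h($1) + 0.16·h($2) + 0.24·0
h($2) = 0.32·1 + 0.24·h($1) + 0.16·h($2) + 0.28·0
Solving: h($1) = 0.5375, h($2) = 0.5345.
Starting from $2, the probability is 0.5345.

0.5345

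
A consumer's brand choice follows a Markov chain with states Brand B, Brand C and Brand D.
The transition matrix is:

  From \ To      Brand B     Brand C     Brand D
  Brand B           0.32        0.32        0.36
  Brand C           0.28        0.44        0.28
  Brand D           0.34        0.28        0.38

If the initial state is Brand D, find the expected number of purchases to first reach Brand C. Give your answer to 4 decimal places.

Let t(s) be the expected number of purchases to first reach Brand C from state s, with t(Brand C) = 0. Conditioning on the first purchase:
t(Brand B) = 1 + 0.32·t(Brand B) + 0.36·t(Brand D)
t(Brand D) = 1 + 0.34·t(Brand B) + 0.38·t(Brand D)
Solving: t(Brand B) = 3.2754, t(Brand D) = 3.4091.
Expected purchases from Brand D to Brand C: 3.4091.

3.4091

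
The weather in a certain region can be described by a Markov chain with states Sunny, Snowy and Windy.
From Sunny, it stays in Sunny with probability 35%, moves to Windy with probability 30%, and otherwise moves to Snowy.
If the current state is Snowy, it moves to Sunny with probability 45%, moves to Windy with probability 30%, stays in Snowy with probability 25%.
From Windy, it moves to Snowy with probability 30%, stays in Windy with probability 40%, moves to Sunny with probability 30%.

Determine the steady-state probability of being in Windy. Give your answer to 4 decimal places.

0.3333

Let the stationary distribution be π with π = πP and π_1 + π_2 + π_3 = 1.
π_1 = 0.35·π_1 + 0.45·π_2 + 0.3·π_3
π_2 = 0.35·π_1 + 0.25·π_2 + 0.3·π_3
Solving with the normalization constraint gives π = (0.3636, 0.3030, 0.3333).
So the stationary probability of Windy is 0.3333.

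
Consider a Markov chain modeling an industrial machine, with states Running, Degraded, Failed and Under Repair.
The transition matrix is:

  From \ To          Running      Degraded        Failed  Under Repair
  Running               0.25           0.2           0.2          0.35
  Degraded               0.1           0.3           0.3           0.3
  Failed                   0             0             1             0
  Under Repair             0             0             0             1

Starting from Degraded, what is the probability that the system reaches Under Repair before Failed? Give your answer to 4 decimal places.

Let h(s) be the probability of absorption at Under Repair starting from transient state s. Then h(Under Repair) = 1 and h(Failed) = 0. By first-step analysis:
h(Running) = 0.25·h(Running) + 0.2·h(Degraded) + 0.2·0 + 0.35·1
h(Degraded) = 0.1·h(Running) + 0.3·h(Degraded) + 0.3·0 + 0.3·1
Solving: h(Running) = 0.6040, h(Degraded) = 0.5149.
Starting from Degraded, the probability is 0.5149.

0.5149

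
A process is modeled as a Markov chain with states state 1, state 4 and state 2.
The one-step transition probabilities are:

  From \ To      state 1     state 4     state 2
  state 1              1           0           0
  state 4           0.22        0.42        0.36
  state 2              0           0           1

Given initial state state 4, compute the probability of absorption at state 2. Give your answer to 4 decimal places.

Let h(s) be the probability of absorption at state 2 starting from transient state s. Then h(state 2) = 1 and h(state 1) = 0. By first-step analysis:
h(state 4) = 0.22·0 + 0.42·h(state 4) + 0.36·1
Solving: h(state 4) = 0.6207.
Starting from state 4, the probability is 0.6207.

0.6207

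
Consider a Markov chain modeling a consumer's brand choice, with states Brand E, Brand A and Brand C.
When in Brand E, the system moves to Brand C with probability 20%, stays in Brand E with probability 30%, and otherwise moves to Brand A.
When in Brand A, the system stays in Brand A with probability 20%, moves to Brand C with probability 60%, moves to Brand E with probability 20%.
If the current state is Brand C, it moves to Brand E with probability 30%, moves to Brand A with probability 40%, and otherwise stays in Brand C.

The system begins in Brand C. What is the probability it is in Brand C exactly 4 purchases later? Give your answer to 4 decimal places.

Propagate the distribution vector 4 purchases from Brand C.
After 0 purchases: (0.0000, 0.0000, 1.0000)
After 1 purchase: (0.3000, 0.4000, 0.3000)
After 2 purchases: (0.2600, 0.3500, 0.3900)
After 3 purchases: (0.2650, 0.3560, 0.3790)
After 4 purchases: (0.2644, 0.3553, 0.3803)
P(in Brand C after 4 purchases) = 0.3803

0.3803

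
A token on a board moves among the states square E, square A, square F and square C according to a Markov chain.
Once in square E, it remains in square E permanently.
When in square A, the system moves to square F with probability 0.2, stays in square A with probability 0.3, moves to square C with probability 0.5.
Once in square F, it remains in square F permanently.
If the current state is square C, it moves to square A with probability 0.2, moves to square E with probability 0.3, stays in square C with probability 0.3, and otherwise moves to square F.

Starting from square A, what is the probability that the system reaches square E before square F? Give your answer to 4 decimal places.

0.3846

Let h(s) be the probability of absorption at square E starting from transient state s. Then h(square E) = 1 and h(square F) = 0. By first-step analysis:
h(square A) = 0.3·h(square A) + 0.2·0 + 0.5·h(square C)
h(square C) = 0.3·1 + 0.2·h(square A) + 0.2·0 + 0.3·h(square C)
Solving: h(square A) = 0.3846, h(square C) = 0.5385.
Starting from square A, the probability is 0.3846.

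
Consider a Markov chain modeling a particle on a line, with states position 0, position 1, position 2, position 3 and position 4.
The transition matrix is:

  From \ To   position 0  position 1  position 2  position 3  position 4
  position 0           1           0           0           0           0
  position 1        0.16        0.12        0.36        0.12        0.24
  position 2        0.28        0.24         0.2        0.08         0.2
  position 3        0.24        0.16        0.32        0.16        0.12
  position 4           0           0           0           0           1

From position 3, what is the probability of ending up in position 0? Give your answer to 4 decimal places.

Let h(s) be the probability of absorption at position 0 starting from transient state s. Then h(position 0) = 1 and h(position 4) = 0. By first-step analysis:
h(position 1) = 0.16·1 + 0.12·h(position 1) + 0.36·h(position 2) + 0.12·h(position 3) + 0.24·0
h(position 2) = 0.28·1 + 0.24·h(position 1) + 0.2·h(position 2) + 0.08·h(position 3) + 0.2·0
h(position 3) = 0.24·1 + 0.16·h(position 1) + 0.32·h(position 2) + 0.16·h(position 3) + 0.12·0
Solving: h(position 1) = 0.4899, h(position 2) = 0.5560, h(position 3) = 0.5908.
Starting from position 3, the probability is 0.5908.

0.5908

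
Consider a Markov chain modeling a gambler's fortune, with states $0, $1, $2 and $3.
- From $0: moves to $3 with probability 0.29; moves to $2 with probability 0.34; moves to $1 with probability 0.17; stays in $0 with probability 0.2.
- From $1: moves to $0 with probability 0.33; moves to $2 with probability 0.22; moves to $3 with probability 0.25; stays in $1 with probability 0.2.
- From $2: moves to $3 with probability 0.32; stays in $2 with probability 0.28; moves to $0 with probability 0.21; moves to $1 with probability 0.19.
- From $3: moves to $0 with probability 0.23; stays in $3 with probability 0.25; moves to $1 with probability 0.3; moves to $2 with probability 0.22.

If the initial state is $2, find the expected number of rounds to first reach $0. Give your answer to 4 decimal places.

4.1235

Let t(s) be the expected number of rounds to first reach $0 from state s, with t($0) = 0. Conditioning on the first round:
t($1) = 1 + 0.2·t($1) + 0.22·t($2) + 0.25·t($3)
t($2) = 1 + 0.19·t($1) + 0.28·t($2) + 0.32·t($3)
t($3) = 1 + 0.3·t($1) + 0.22·t($2) + 0.25·t($3)
Solving: t($1) = 3.6327, t($2) = 4.1235, t($3) = 3.9960.
Expected rounds from $2 to $0: 4.1235.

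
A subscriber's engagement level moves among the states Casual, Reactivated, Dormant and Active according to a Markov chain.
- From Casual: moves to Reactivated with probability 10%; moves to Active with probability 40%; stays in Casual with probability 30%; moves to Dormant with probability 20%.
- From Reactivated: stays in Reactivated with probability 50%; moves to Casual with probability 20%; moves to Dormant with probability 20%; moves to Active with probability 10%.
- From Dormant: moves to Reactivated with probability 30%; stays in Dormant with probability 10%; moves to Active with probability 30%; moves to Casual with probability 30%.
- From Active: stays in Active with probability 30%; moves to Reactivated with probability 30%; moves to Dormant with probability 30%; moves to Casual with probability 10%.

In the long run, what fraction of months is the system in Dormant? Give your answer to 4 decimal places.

0.2052

Let the stationary distribution be π with π = πP and π_1 + π_2 + π_3 + π_4 = 1.
π_1 = 0.3·π_1 + 0.2·π_2 + 0.3·π_3 + 0.1·π_4
π_2 = 0.1·π_1 + 0.5·π_2 + 0.3·π_3 + 0.3·π_4
π_3 = 0.2·π_1 + 0.2·π_2 + 0.1·π_3 + 0.3·π_4
Solving with the normalization constraint gives π = (0.2164, 0.3209, 0.2052, 0.2575).
So the stationary probability of Dormant is 0.2052.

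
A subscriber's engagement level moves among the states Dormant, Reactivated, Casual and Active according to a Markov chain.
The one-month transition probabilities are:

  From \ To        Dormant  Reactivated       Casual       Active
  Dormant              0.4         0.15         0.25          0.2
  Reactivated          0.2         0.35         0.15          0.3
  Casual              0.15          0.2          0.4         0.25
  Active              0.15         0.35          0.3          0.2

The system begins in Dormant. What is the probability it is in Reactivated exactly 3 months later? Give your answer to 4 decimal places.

Propagate the distribution vector 3 months from Dormant.
After 0 months: (1.0000, 0.0000, 0.0000, 0.0000)
After 1 month: (0.4000, 0.1500, 0.2500, 0.2000)
After 2 months: (0.2575, 0.2325, 0.2825, 0.2275)
After 3 months: (0.2260, 0.2561, 0.2805, 0.2374)
P(in Reactivated after 3 months) = 0.2561

0.2561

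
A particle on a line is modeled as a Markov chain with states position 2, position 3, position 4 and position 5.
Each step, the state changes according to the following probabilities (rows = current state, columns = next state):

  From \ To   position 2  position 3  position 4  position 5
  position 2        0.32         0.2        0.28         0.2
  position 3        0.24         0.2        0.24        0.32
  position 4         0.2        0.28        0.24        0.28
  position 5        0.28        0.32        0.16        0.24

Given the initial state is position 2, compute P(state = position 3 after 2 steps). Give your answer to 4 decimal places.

0.2464

Propagate the distribution vector 2 steps from position 2.
After 0 steps: (1.0000, 0.0000, 0.0000, 0.0000)
After 1 step: (0.3200, 0.2000, 0.2800, 0.2000)
After 2 steps: (0.2624, 0.2464, 0.2368, 0.2544)
P(in position 3 after 2 steps) = 0.2464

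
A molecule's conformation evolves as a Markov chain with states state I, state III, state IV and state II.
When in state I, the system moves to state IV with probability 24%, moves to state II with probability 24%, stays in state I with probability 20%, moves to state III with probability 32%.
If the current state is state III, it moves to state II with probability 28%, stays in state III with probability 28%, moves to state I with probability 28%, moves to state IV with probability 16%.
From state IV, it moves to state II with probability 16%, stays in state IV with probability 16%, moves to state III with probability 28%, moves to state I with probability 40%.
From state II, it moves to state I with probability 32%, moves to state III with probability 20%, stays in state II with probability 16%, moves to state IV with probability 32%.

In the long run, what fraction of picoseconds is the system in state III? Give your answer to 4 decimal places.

0.2744

Let the stationary distribution be π with π = πP and π_1 + π_2 + π_3 + π_4 = 1.
π_1 = 0.2·π_1 + 0.28·π_2 + 0.4·π_3 + 0.32·π_4
π_2 = 0.32·π_1 + 0.28·π_2 + 0.28·π_3 + 0.2·π_4
π_3 = 0.24·π_1 + 0.16·π_2 + 0.16·π_3 + 0.32·π_4
Solving with the normalization constraint gives π = (0.2915, 0.2744, 0.2179, 0.2162).
So the stationary probability of state III is 0.2744.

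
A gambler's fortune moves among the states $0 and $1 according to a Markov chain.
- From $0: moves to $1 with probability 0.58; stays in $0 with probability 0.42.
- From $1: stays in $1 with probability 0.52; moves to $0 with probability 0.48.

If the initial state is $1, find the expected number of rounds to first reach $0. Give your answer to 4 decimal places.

Let t(s) be the expected number of rounds to first reach $0 from state s, with t($0) = 0. Conditioning on the first round:
t($1) = 1 + 0.52·t($1)
Solving: t($1) = 2.0833.
Expected rounds from $1 to $0: 2.0833.

2.0833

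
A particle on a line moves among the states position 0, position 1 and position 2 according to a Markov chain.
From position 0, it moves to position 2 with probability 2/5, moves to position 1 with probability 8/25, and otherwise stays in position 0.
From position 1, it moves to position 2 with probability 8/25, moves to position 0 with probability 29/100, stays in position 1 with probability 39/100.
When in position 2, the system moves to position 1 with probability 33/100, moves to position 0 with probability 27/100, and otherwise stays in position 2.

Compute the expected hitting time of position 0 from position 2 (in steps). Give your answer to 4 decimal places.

3.6098

Let t(s) be the expected number of steps to first reach position 0 from state s, with t(position 0) = 0. Conditioning on the first step:
t(position 1) = 1 + 0.39·t(position 1) + 0.32·t(position 2)
t(position 2) = 1 + 0.33·t(position 1) + 0.4·t(position 2)
Solving: t(position 1) = 3.5330, t(position 2) = 3.6098.
Expected steps from position 2 to position 0: 3.6098.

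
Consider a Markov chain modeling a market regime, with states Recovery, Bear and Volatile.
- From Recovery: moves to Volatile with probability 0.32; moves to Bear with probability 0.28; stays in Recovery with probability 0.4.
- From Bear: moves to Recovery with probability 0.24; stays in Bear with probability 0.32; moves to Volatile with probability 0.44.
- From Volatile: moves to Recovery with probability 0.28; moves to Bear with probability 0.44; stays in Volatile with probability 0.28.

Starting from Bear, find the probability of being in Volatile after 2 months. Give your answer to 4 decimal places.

0.3408

Sum over the intermediate state after 1 month:
P = P(Bear→Recovery)·P(Recovery→Volatile) + P(Bear→Bear)·P(Bear→Volatile) + P(Bear→Volatile)·P(Volatile→Volatile)
  = 0.24×0.32 + 0.32×0.44 + 0.44×0.28
  = 0.0768 + 0.1408 + 0.1232 = 0.3408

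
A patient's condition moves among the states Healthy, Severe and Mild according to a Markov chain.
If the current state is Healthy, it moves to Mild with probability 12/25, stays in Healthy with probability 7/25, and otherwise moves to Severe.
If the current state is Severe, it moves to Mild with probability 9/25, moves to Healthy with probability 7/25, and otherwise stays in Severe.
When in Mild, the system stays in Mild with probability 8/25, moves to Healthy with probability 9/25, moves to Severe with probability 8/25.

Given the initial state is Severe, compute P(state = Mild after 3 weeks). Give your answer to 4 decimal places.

Propagate the distribution vector 3 weeks from Severe.
After 0 weeks: (0.0000, 1.0000, 0.0000)
After 1 week: (0.2800, 0.3600, 0.3600)
After 2 weeks: (0.3088, 0.3120, 0.3792)
After 3 weeks: (0.3103, 0.3078, 0.3819)
P(in Mild after 3 weeks) = 0.3819

0.3819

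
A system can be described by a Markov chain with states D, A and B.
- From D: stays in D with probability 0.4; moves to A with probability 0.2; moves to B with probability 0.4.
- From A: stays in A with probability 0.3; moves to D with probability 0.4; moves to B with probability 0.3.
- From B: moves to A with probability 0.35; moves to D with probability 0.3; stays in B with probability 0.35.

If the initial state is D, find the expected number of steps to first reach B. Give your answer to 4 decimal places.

Let t(s) be the expected number of steps to first reach B from state s, with t(B) = 0. Conditioning on the first step:
t(D) = 1 + 0.4·t(D) + 0.2·t(A)
t(A) = 1 + 0.4·t(D) + 0.3·t(A)
Solving: t(D) = 2.6471, t(A) = 2.9412.
Expected steps from D to B: 2.6471.

2.6471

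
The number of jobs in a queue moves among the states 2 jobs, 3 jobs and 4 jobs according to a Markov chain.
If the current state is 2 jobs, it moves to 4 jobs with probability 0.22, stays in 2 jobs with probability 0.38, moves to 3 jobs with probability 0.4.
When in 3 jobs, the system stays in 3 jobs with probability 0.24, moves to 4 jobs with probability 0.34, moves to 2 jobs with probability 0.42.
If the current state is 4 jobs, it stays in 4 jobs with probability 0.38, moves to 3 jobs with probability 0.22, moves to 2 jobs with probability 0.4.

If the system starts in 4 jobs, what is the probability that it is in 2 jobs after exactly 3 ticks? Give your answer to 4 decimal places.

Propagate the distribution vector 3 ticks from 4 jobs.
After 0 ticks: (0.0000, 0.0000, 1.0000)
After 1 tick: (0.4000, 0.2200, 0.3800)
After 2 ticks: (0.3964, 0.2964, 0.3072)
After 3 ticks: (0.3980, 0.2973, 0.3047)
P(in 2 jobs after 3 ticks) = 0.3980

0.3980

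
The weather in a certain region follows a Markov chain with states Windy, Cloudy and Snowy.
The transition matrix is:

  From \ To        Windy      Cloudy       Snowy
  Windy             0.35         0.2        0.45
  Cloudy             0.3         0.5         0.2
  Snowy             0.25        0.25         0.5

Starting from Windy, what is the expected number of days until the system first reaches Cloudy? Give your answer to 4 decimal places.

Let t(s) be the expected number of days to first reach Cloudy from state s, with t(Cloudy) = 0. Conditioning on the first day:
t(Windy) = 1 + 0.35·t(Windy) + 0.45·t(Snowy)
t(Snowy) = 1 + 0.25·t(Windy) + 0.5·t(Snowy)
Solving: t(Windy) = 4.4706, t(Snowy) = 4.2353.
Expected days from Windy to Cloudy: 4.4706.

4.4706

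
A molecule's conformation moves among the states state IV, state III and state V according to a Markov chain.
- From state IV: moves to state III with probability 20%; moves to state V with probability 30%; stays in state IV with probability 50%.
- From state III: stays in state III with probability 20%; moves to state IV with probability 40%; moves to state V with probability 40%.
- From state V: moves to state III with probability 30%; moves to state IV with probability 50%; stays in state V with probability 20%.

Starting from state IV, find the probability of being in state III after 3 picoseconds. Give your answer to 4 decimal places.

0.2290

Propagate the distribution vector 3 picoseconds from state IV.
After 0 picoseconds: (1.0000, 0.0000, 0.0000)
After 1 picosecond: (0.5000, 0.2000, 0.3000)
After 2 picoseconds: (0.4800, 0.2300, 0.2900)
After 3 picoseconds: (0.4770, 0.2290, 0.2940)
P(in state III after 3 picoseconds) = 0.2290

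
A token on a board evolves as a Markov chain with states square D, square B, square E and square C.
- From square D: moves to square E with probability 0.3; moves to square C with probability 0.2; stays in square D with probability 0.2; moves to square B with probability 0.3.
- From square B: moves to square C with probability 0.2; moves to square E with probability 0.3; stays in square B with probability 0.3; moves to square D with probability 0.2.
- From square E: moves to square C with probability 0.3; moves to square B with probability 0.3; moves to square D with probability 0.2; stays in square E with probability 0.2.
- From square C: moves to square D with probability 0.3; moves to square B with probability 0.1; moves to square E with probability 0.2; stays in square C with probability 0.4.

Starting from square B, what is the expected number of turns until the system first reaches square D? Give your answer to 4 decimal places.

4.3842

Let t(s) be the expected number of turns to first reach square D from state s, with t(square D) = 0. Conditioning on the first turn:
t(square B) = 1 + 0.3·t(square B) + 0.3·t(square E) + 0.2·t(square C)
t(square E) = 1 + 0.3·t(square B) + 0.2·t(square E) + 0.3·t(square C)
t(square C) = 1 + 0.1·t(square B) + 0.2·t(square E) + 0.4·t(square C)
Solving: t(square B) = 4.3842, t(square E) = 4.3350, t(square C) = 3.8424.
Expected turns from square B to square D: 4.3842.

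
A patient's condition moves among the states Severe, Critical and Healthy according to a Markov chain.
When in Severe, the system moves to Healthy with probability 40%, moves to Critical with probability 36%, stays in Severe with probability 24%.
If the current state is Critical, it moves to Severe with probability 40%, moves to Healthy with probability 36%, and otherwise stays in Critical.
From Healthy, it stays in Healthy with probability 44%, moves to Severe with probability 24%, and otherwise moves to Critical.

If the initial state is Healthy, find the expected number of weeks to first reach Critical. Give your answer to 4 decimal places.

3.0340

Let t(s) be the expected number of weeks to first reach Critical from state s, with t(Critical) = 0. Conditioning on the first week:
t(Severe) = 1 + 0.24·t(Severe) + 0.4·t(Healthy)
t(Healthy) = 1 + 0.24·t(Severe) + 0.44·t(Healthy)
Solving: t(Severe) = 2.9126, t(Healthy) = 3.0340.
Expected weeks from Healthy to Critical: 3.0340.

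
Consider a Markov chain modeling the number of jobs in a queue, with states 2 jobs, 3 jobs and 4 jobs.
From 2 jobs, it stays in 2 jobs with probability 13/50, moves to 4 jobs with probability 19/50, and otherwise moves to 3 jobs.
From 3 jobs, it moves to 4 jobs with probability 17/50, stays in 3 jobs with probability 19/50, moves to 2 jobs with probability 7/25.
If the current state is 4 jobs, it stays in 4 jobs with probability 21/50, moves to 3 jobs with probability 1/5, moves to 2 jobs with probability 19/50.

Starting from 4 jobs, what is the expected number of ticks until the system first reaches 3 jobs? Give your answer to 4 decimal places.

Let t(s) be the expected number of ticks to first reach 3 jobs from state s, with t(3 jobs) = 0. Conditioning on the first tick:
t(2 jobs) = 1 + 0.26·t(2 jobs) + 0.38·t(4 jobs)
t(4 jobs) = 1 + 0.38·t(2 jobs) + 0.42·t(4 jobs)
Solving: t(2 jobs) = 3.3708, t(4 jobs) = 3.9326.
Expected ticks from 4 jobs to 3 jobs: 3.9326.

3.9326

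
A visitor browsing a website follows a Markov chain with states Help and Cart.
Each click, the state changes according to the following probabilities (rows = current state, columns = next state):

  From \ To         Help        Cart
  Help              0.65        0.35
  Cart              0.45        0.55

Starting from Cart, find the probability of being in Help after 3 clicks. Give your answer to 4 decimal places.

Propagate the distribution vector 3 clicks from Cart.
After 0 clicks: (0.0000, 1.0000)
After 1 click: (0.4500, 0.5500)
After 2 clicks: (0.5400, 0.4600)
After 3 clicks: (0.5580, 0.4420)
P(in Help after 3 clicks) = 0.5580

0.5580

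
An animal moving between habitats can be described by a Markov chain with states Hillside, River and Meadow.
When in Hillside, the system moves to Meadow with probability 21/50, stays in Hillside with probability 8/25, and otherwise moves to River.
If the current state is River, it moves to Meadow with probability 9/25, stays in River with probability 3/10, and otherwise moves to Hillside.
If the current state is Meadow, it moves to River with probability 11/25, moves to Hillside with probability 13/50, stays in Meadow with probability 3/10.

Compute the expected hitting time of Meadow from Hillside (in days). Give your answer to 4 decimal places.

2.4768

Let t(s) be the expected number of days to first reach Meadow from state s, with t(Meadow) = 0. Conditioning on the first day:
t(Hillside) = 1 + 0.32·t(Hillside) + 0.26·t(River)
t(River) = 1 + 0.34·t(Hillside) + 0.3·t(River)
Solving: t(Hillside) = 2.4768, t(River) = 2.6316.
Expected days from Hillside to Meadow: 2.4768.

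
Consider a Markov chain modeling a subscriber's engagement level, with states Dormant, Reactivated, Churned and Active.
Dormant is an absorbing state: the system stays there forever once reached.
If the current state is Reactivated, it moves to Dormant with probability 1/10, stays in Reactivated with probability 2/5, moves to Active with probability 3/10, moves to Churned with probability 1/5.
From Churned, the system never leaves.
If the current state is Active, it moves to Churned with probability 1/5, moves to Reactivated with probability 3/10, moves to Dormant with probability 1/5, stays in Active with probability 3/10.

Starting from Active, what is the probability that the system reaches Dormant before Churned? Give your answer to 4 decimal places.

Let h(s) be the probability of absorption at Dormant starting from transient state s. Then h(Dormant) = 1 and h(Churned) = 0. By first-step analysis:
h(Reactivated) = 0.1·1 + 0.4·h(Reactivated) + 0.2·0 + 0.3·h(Active)
h(Active) = 0.2·1 + 0.3·h(Reactivated) + 0.2·0 + 0.3·h(Active)
Solving: h(Reactivated) = 0.3939, h(Active) = 0.4545.
Starting from Active, the probability is 0.4545.

0.4545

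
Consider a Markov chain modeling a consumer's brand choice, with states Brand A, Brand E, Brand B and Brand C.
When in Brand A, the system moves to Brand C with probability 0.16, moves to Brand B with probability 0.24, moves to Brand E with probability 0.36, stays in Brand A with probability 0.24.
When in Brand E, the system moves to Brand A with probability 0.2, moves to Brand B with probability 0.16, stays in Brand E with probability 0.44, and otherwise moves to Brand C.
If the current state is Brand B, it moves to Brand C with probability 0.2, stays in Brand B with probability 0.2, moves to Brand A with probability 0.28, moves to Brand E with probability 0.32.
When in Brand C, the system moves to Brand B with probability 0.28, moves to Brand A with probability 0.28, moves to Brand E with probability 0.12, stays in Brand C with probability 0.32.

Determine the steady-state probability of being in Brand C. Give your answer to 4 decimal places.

Let the stationary distribution be π with π = πP and π_1 + π_2 + π_3 + π_4 = 1.
π_1 = 0.24·π_1 + 0.2·π_2 + 0.28·π_3 + 0.28·π_4
π_2 = 0.36·π_1 + 0.44·π_2 + 0.32·π_3 + 0.12·π_4
π_3 = 0.24·π_1 + 0.16·π_2 + 0.2·π_3 + 0.28·π_4
Solving with the normalization constraint gives π = (0.2442, 0.3256, 0.2140, 0.2162).
So the stationary probability of Brand C is 0.2162.

0.2162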